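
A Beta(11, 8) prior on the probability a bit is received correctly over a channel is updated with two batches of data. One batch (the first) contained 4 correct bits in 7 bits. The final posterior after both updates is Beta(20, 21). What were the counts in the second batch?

Sequential conjugate updates are equivalent to a single update on the pooled data, so total successes = posterior α − prior α and total failures = posterior β − prior β.
Total across both batches: 20−11=9 correct bits, 21−8=13 errors.
Subtract the first batch: 9−4=5 correct bits and 13−3=10 errors.

5 correct bits and 10 errors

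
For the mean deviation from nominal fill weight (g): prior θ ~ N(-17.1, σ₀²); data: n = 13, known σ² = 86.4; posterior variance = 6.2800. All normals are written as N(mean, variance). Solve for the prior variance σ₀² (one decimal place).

σ₀² = 114.0

Posterior precision equals prior precision plus data precision: 1/σ_n² = 1/σ₀² + n/σ².
So 1/σ₀² = 1/6.2800 − 13/86.4 = 0.159236 − 0.150463 = 0.008773.
Hence σ₀² = 1/0.008773 ≈ 114.0.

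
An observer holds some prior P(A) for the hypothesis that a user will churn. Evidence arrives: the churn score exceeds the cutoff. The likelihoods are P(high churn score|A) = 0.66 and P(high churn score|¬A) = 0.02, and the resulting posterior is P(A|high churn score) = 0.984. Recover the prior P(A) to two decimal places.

Bayes' rule in odds form gives O(A|E) = O(A)·[P(E|A)/P(E|¬A)], hence O(A) = O(A|E)/LR.
Posterior odds = 0.984/(1−0.984) = 61.5000. LR = 0.66/0.02 = 33.0000.
Prior odds = 61.5000/33.0000 = 1.8636, so P(A) = 1.8636/(1+1.8636) ≈ 0.65.

P(A) = 0.65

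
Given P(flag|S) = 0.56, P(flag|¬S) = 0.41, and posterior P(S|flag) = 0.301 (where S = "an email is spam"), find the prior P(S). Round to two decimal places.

In odds form, posterior odds = prior odds × likelihood ratio, so prior odds = posterior odds ÷ LR.
Posterior odds = 0.301/(1−0.301) = 0.4306. LR = 0.56/0.41 = 1.3659.
Prior odds = 0.4306/1.3659 = 0.3153, so P(S) = 0.3153/(1+0.3153) ≈ 0.24.

P(S) = 0.24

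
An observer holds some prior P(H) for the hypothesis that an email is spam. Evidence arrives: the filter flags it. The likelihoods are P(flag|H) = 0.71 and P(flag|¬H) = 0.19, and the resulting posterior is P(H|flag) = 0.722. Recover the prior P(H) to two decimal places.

In odds form, posterior odds = prior odds × likelihood ratio, so prior odds = posterior odds ÷ LR.
Posterior odds = 0.722/(1−0.722) = 2.5971. LR = 0.71/0.19 = 3.7368.
Prior odds = 2.5971/3.7368 = 0.6950, so P(H) = 0.6950/(1+0.6950) ≈ 0.41.

P(H) = 0.41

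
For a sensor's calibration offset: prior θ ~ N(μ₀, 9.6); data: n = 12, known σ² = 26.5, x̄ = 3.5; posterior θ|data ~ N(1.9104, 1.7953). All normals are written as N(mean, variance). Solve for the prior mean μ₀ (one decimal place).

μ₀ = -5.0

The posterior mean is a precision-weighted average: μ_n = (τ₀μ₀ + τ_data·x̄)/(τ₀+τ_data), with τ₀=1/σ₀² and τ_data=n/σ².
Here τ₀ = 1/9.6 = 0.104167 and τ_data = 12/26.5 = 0.452830, so τ_n = 0.556997.
Rearranging for μ₀: μ₀ = (μ_n·τ_n − τ_data·x̄)/τ₀ = (1.9104·0.556997 − 0.452830·3.5) / 0.104167 = -0.520818/0.104167 ≈ -5.0.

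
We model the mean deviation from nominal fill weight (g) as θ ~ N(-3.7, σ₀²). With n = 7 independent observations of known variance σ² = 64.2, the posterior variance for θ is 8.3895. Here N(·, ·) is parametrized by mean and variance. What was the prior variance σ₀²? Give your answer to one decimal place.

σ₀² = 98.4

For the Normal–Normal model with known σ², precisions add: τ_n = τ₀ + n/σ².
So 1/σ₀² = 1/8.3895 − 7/64.2 = 0.119197 − 0.109034 = 0.010163.
Hence σ₀² = 1/0.010163 ≈ 98.4.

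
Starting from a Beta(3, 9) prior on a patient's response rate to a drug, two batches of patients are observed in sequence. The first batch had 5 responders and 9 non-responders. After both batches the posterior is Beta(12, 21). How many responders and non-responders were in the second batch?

4 responders and 3 non-responders

Sequential conjugate updates are equivalent to a single update on the pooled data, so total successes = posterior α − prior α and total failures = posterior β − prior β.
Total across both batches: 12−3=9 responders, 21−9=12 non-responders.
Subtract the first batch: 9−5=4 responders and 12−9=3 non-responders.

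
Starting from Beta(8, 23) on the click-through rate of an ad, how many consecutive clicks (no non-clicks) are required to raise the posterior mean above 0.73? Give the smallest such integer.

k = 55

After k clicks and 0 non-clicks the posterior is Beta(8+k, 23), with mean (8+k)/(8+23+k).
Set (8+k)/(31+k) > 0.73 and solve: k > (0.73·31 − 8)/(1 − 0.73) = 54.185.
The smallest integer exceeding 54.185 is 55, and checking k=55: (63)/(86) = 0.7326 > 0.73.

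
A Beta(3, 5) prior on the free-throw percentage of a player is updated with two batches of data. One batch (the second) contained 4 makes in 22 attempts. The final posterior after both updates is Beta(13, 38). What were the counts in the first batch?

Sequential conjugate updates are equivalent to a single update on the pooled data, so total successes = posterior α − prior α and total failures = posterior β − prior β.
Total across both batches: 13−3=10 makes, 38−5=33 misses.
Subtract the second batch: 10−4=6 makes and 33−18=15 misses.

6 makes and 15 misses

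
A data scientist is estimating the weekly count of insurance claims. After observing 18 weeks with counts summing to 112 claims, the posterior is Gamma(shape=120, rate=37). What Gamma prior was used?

Gamma(shape=8, rate=19)

Gamma–Poisson conjugacy: posterior shape = α + Σxᵢ, posterior rate = β + n.
So α = 120 − 112 = 8 and β = 37 − 18 = 19.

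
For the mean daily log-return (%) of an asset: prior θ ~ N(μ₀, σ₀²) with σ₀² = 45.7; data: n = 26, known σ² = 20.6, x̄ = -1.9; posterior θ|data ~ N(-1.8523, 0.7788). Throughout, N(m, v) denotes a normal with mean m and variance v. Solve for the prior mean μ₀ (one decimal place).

With known observation variance, the Normal–Normal posterior has precision τ_n = τ₀ + n/σ² and mean μ_n = (τ₀μ₀ + (n/σ²)x̄)/τ_n.
Here τ₀ = 1/45.7 = 0.021882 and τ_data = 26/20.6 = 1.262136, so τ_n = 1.284018.
Rearranging for μ₀: μ₀ = (μ_n·τ_n − τ_data·x̄)/τ₀ = (-1.8523·1.284018 − 1.262136·-1.9) / 0.021882 = 0.019672/0.021882 ≈ 0.9.

μ₀ = 0.9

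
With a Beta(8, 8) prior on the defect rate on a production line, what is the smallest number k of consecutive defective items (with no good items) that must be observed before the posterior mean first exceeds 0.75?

After k defective items and 0 good items the posterior is Beta(8+k, 8), with mean (8+k)/(8+8+k).
Set (8+k)/(16+k) > 0.75 and solve: k > (0.75·16 − 8)/(1 − 0.75) = 16.000.
The smallest integer exceeding 16.000 is 17, and checking k=17: (25)/(33) = 0.7576 > 0.75.

k = 17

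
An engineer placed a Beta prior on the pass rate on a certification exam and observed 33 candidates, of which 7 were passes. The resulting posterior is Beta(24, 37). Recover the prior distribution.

Beta(17, 11)

Under Beta–binomial conjugacy the posterior parameters are (α+s, β+f).
So α = 24 − 7 = 17 and β = 37 − 26 = 11.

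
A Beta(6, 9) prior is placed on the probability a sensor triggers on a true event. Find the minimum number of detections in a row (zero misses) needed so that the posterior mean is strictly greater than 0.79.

After k detections and 0 misses the posterior is Beta(6+k, 9), with mean (6+k)/(6+9+k).
Set (6+k)/(15+k) > 0.79 and solve: k > (0.79·15 − 6)/(1 − 0.79) = 27.857.
The smallest integer exceeding 27.857 is 28.

k = 28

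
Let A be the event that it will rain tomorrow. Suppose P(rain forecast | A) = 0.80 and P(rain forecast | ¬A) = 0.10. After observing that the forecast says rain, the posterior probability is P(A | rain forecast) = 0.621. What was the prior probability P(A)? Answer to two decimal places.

P(A) = 0.17

Bayes' rule in odds form gives O(A|E) = O(A)·[P(E|A)/P(E|¬A)], hence O(A) = O(A|E)/LR.
Posterior odds = 0.621/(1−0.621) = 1.6385. LR = 0.80/0.10 = 8.0000.
Prior odds = 1.6385/8.0000 = 0.2048, so P(A) = 0.2048/(1+0.2048) ≈ 0.17.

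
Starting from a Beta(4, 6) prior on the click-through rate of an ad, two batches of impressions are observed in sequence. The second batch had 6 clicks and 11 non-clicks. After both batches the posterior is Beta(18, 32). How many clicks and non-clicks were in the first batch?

Sequential conjugate updates are equivalent to a single update on the pooled data, so total successes = posterior α − prior α and total failures = posterior β − prior β.
Total across both batches: 18−4=14 clicks, 32−6=26 non-clicks.
Subtract the second batch: 14−6=8 clicks and 26−11=15 non-clicks.

8 clicks and 15 non-clicks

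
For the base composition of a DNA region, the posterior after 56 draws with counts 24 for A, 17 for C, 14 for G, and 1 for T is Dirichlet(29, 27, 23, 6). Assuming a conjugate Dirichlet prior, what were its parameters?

Dirichlet(5, 10, 9, 5)

For a Dirichlet(α) prior with multinomial counts c, the posterior is Dirichlet(α + c) componentwise.
Subtract each count from the matching posterior parameter: 29−24=5, 27−17=10, 23−14=9, 6−1=5.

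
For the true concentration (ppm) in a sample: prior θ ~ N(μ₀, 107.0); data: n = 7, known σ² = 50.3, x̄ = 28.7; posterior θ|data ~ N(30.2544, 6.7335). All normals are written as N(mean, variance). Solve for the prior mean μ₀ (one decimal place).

μ₀ = 53.4

The posterior mean is a precision-weighted average: μ_n = (τ₀μ₀ + τ_data·x̄)/(τ₀+τ_data), with τ₀=1/σ₀² and τ_data=n/σ².
Here τ₀ = 1/107.0 = 0.009346 and τ_data = 7/50.3 = 0.139165, so τ_n = 0.148511.
Rearranging for μ₀: μ₀ = (μ_n·τ_n − τ_data·x̄)/τ₀ = (30.2544·0.148511 − 0.139165·28.7) / 0.009346 = 0.499076/0.009346 ≈ 53.4.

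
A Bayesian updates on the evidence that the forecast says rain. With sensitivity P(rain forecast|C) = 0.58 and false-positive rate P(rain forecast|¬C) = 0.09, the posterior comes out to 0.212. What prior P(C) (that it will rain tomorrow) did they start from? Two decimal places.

Bayes' rule in odds form gives O(C|E) = O(C)·[P(E|C)/P(E|¬C)], hence O(C) = O(C|E)/LR.
Posterior odds = 0.212/(1−0.212) = 0.2690. LR = 0.58/0.09 = 6.4444.
Prior odds = 0.2690/6.4444 = 0.0417, so P(C) = 0.0417/(1+0.0417) ≈ 0.04.

P(C) = 0.04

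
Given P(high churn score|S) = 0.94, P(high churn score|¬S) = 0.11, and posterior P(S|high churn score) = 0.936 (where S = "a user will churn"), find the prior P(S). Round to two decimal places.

In odds form, posterior odds = prior odds × likelihood ratio, so prior odds = posterior odds ÷ LR.
Posterior odds = 0.936/(1−0.936) = 14.6250. LR = 0.94/0.11 = 8.5455.
Prior odds = 14.6250/8.5455 = 1.7114, so P(S) = 1.7114/(1+1.7114) ≈ 0.63.

P(S) = 0.63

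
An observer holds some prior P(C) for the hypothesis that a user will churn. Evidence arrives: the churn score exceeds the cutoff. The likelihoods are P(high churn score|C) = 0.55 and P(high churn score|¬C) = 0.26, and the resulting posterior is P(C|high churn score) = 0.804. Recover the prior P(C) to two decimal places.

Bayes' rule in odds form gives O(C|E) = O(C)·[P(E|C)/P(E|¬C)], hence O(C) = O(C|E)/LR.
Posterior odds = 0.804/(1−0.804) = 4.1020. LR = 0.55/0.26 = 2.1154.
Prior odds = 4.1020/2.1154 = 1.9391, so P(C) = 1.9391/(1+1.9391) ≈ 0.66.

P(C) = 0.66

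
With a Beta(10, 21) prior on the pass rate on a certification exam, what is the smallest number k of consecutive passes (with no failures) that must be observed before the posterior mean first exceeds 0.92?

After k passes and 0 failures the posterior is Beta(10+k, 21), with mean (10+k)/(10+21+k).
Set (10+k)/(31+k) > 0.92 and solve: k > (0.92·31 − 10)/(1 − 0.92) = 231.500.
The smallest integer exceeding 231.500 is 232, and checking k=232: (242)/(263) = 0.9202 > 0.92.

k = 232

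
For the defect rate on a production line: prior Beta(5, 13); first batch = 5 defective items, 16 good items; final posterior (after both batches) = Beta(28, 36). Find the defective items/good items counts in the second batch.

Sequential conjugate updates are equivalent to a single update on the pooled data, so total successes = posterior α − prior α and total failures = posterior β − prior β.
Total across both batches: 28−5=23 defective items, 36−13=23 good items.
Subtract the first batch: 23−5=18 defective items and 23−16=7 good items.

18 defective items and 7 good items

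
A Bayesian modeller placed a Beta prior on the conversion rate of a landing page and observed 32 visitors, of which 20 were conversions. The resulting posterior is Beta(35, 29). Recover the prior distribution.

A Beta(α, β) prior with s successes and f failures in binomial data gives a Beta(α+s, β+f) posterior.
Subtract the data counts: 35−20=15, 29−12=17.

Beta(15, 17)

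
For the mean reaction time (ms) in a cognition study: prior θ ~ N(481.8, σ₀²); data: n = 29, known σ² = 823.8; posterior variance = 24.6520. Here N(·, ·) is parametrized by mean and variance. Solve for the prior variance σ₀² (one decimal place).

Posterior precision equals prior precision plus data precision: 1/σ_n² = 1/σ₀² + n/σ².
So 1/σ₀² = 1/24.6520 − 29/823.8 = 0.040565 − 0.035203 = 0.005362.
Hence σ₀² = 1/0.005362 ≈ 186.5.

σ₀² = 186.5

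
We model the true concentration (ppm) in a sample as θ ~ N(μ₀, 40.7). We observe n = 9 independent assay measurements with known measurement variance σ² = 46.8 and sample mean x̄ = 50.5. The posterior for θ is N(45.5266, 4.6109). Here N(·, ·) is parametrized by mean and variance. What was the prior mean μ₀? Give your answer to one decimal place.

μ₀ = 6.6

The posterior mean is a precision-weighted average: μ_n = (τ₀μ₀ + τ_data·x̄)/(τ₀+τ_data), with τ₀=1/σ₀² and τ_data=n/σ².
Here τ₀ = 1/40.7 = 0.024570 and τ_data = 9/46.8 = 0.192308, so τ_n = 0.216878.
Rearranging for μ₀: μ₀ = (μ_n·τ_n − τ_data·x̄)/τ₀ = (45.5266·0.216878 − 0.192308·50.5) / 0.024570 = 0.162164/0.024570 ≈ 6.6.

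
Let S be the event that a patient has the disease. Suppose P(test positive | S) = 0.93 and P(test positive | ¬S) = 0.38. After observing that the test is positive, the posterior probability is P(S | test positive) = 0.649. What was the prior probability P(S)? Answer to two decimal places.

P(S) = 0.43

In odds form, posterior odds = prior odds × likelihood ratio, so prior odds = posterior odds ÷ LR.
Posterior odds = 0.649/(1−0.649) = 1.8490. LR = 0.93/0.38 = 2.4474.
Prior odds = 1.8490/2.4474 = 0.7555, so P(S) = 0.7555/(1+0.7555) ≈ 0.43.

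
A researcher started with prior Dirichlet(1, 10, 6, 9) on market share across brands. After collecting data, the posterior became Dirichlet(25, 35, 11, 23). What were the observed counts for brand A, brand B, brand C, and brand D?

counts (24, 25, 5, 14)

For a Dirichlet(α) prior with multinomial counts c, the posterior is Dirichlet(α + c) componentwise.
Counts are posterior − prior componentwise: 25−1=24, 35−10=25, 11−6=5, 23−9=14.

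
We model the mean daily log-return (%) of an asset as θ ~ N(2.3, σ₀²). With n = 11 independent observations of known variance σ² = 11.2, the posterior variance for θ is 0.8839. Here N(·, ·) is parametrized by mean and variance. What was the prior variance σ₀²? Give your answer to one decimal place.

For the Normal–Normal model with known σ², precisions add: τ_n = τ₀ + n/σ².
So 1/σ₀² = 1/0.8839 − 11/11.2 = 1.131350 − 0.982143 = 0.149207.
Hence σ₀² = 1/0.149207 ≈ 6.7.

σ₀² = 6.7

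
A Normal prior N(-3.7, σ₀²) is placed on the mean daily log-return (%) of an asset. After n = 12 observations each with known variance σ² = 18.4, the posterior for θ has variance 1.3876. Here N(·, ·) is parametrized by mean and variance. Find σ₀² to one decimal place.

σ₀² = 14.6

Posterior precision equals prior precision plus data precision: 1/σ_n² = 1/σ₀² + n/σ².
So 1/σ₀² = 1/1.3876 − 12/18.4 = 0.720669 − 0.652174 = 0.068495.
Hence σ₀² = 1/0.068495 ≈ 14.6.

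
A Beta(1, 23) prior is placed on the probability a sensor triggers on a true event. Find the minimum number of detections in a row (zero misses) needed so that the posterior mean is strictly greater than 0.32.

After k detections and 0 misses the posterior is Beta(1+k, 23), with mean (1+k)/(1+23+k).
Set (1+k)/(24+k) > 0.32 and solve: k > (0.32·24 − 1)/(1 − 0.32) = 9.824.
The smallest integer exceeding 9.824 is 10.

k = 10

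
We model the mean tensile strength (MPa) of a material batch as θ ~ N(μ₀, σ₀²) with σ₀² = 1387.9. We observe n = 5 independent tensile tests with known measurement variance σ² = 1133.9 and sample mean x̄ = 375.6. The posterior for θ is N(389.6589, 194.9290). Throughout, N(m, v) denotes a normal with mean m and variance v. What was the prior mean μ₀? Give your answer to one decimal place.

With known observation variance, the Normal–Normal posterior has precision τ_n = τ₀ + n/σ² and mean μ_n = (τ₀μ₀ + (n/σ²)x̄)/τ_n.
Here τ₀ = 1/1387.9 = 0.000721 and τ_data = 5/1133.9 = 0.004410, so τ_n = 0.005131.
Rearranging for μ₀: μ₀ = (μ_n·τ_n − τ_data·x̄)/τ₀ = (389.6589·0.005131 − 0.004410·375.6) / 0.000721 = 0.342944/0.000721 ≈ 475.7.

μ₀ = 475.7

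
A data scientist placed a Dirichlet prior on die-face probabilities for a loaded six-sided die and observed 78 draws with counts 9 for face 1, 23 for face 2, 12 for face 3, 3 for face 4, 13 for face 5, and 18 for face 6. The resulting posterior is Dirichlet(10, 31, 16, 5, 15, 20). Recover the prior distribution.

For a Dirichlet(α) prior with multinomial counts c, the posterior is Dirichlet(α + c) componentwise.
Subtract each count from the matching posterior parameter: 10−9=1, 31−23=8, 16−12=4, 5−3=2, 15−13=2, 20−18=2.

Dirichlet(1, 8, 4, 2, 2, 2)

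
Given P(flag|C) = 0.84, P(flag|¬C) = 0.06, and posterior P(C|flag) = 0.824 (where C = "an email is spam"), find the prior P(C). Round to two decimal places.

In odds form, posterior odds = prior odds × likelihood ratio, so prior odds = posterior odds ÷ LR.
Posterior odds = 0.824/(1−0.824) = 4.6818. LR = 0.84/0.06 = 14.0000.
Prior odds = 4.6818/14.0000 = 0.3344, so P(C) = 0.3344/(1+0.3344) ≈ 0.25.

P(C) = 0.25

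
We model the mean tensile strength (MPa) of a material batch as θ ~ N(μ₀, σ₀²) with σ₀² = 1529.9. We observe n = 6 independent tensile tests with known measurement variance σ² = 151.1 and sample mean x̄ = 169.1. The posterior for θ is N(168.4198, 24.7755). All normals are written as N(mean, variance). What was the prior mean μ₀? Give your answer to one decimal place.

With known observation variance, the Normal–Normal posterior has precision τ_n = τ₀ + n/σ² and mean μ_n = (τ₀μ₀ + (n/σ²)x̄)/τ_n.
Here τ₀ = 1/1529.9 = 0.000654 and τ_data = 6/151.1 = 0.039709, so τ_n = 0.040363.
Rearranging for μ₀: μ₀ = (μ_n·τ_n − τ_data·x̄)/τ₀ = (168.4198·0.040363 − 0.039709·169.1) / 0.000654 = 0.083136/0.000654 ≈ 127.1.

μ₀ = 127.1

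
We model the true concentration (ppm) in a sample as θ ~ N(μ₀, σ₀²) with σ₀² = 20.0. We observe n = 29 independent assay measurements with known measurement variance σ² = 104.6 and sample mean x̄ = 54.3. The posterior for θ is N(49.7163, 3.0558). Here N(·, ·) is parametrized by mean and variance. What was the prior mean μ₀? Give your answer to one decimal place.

μ₀ = 24.3

With known observation variance, the Normal–Normal posterior has precision τ_n = τ₀ + n/σ² and mean μ_n = (τ₀μ₀ + (n/σ²)x̄)/τ_n.
Here τ₀ = 1/20.0 = 0.050000 and τ_data = 29/104.6 = 0.277247, so τ_n = 0.327247.
Rearranging for μ₀: μ₀ = (μ_n·τ_n − τ_data·x̄)/τ₀ = (49.7163·0.327247 − 0.277247·54.3) / 0.050000 = 1.214998/0.050000 ≈ 24.3.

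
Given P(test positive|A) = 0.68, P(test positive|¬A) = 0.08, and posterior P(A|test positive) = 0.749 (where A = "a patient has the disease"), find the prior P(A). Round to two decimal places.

Bayes' rule in odds form gives O(A|E) = O(A)·[P(E|A)/P(E|¬A)], hence O(A) = O(A|E)/LR.
Posterior odds = 0.749/(1−0.749) = 2.9841. LR = 0.68/0.08 = 8.5000.
Prior odds = 2.9841/8.5000 = 0.3511, so P(A) = 0.3511/(1+0.3511) ≈ 0.26.

P(A) = 0.26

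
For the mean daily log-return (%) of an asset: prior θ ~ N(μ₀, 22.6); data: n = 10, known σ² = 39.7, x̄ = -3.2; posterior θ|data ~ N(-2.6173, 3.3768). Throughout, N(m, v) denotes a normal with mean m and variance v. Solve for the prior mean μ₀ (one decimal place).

With known observation variance, the Normal–Normal posterior has precision τ_n = τ₀ + n/σ² and mean μ_n = (τ₀μ₀ + (n/σ²)x̄)/τ_n.
Here τ₀ = 1/22.6 = 0.044248 and τ_data = 10/39.7 = 0.251889, so τ_n = 0.296137.
Rearranging for μ₀: μ₀ = (μ_n·τ_n − τ_data·x̄)/τ₀ = (-2.6173·0.296137 − 0.251889·-3.2) / 0.044248 = 0.030965/0.044248 ≈ 0.7.

μ₀ = 0.7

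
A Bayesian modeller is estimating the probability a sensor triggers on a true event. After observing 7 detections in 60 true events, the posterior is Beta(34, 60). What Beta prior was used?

A Beta(a, b) prior with s successes and f failures in binomial data gives a Beta(a+s, b+f) posterior.
So a = 34 − 7 = 27 and b = 60 − 53 = 7.

Beta(27, 7)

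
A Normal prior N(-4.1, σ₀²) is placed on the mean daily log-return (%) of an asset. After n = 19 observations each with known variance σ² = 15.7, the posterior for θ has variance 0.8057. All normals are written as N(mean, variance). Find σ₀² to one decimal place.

For the Normal–Normal model with known σ², precisions add: τ_n = τ₀ + n/σ².
So 1/σ₀² = 1/0.8057 − 19/15.7 = 1.241157 − 1.210191 = 0.030966.
Hence σ₀² = 1/0.030966 ≈ 32.3.

σ₀² = 32.3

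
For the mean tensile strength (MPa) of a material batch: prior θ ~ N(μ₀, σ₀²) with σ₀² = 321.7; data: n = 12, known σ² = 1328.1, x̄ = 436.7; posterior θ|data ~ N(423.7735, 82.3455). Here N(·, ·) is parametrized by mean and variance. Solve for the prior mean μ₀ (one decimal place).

The posterior mean is a precision-weighted average: μ_n = (τ₀μ₀ + τ_data·x̄)/(τ₀+τ_data), with τ₀=1/σ₀² and τ_data=n/σ².
Here τ₀ = 1/321.7 = 0.003108 and τ_data = 12/1328.1 = 0.009035, so τ_n = 0.012143.
Rearranging for μ₀: μ₀ = (μ_n·τ_n − τ_data·x̄)/τ₀ = (423.7735·0.012143 − 0.009035·436.7) / 0.003108 = 1.200297/0.003108 ≈ 386.2.

μ₀ = 386.2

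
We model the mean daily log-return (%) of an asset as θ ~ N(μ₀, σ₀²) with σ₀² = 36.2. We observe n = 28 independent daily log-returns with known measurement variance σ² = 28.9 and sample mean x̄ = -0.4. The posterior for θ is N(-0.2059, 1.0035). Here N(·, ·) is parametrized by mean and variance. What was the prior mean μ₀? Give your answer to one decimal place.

μ₀ = 6.6

The posterior mean is a precision-weighted average: μ_n = (τ₀μ₀ + τ_data·x̄)/(τ₀+τ_data), with τ₀=1/σ₀² and τ_data=n/σ².
Here τ₀ = 1/36.2 = 0.027624 and τ_data = 28/28.9 = 0.968858, so τ_n = 0.996482.
Rearranging for μ₀: μ₀ = (μ_n·τ_n − τ_data·x̄)/τ₀ = (-0.2059·0.996482 − 0.968858·-0.4) / 0.027624 = 0.182368/0.027624 ≈ 6.6.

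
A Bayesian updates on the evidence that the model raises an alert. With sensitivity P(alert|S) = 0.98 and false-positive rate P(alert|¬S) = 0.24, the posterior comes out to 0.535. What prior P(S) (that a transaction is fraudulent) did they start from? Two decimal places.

In odds form, posterior odds = prior odds × likelihood ratio, so prior odds = posterior odds ÷ LR.
Posterior odds = 0.535/(1−0.535) = 1.1505. LR = 0.98/0.24 = 4.0833.
Prior odds = 1.1505/4.0833 = 0.2818, so P(S) = 0.2818/(1+0.2818) ≈ 0.22.

P(S) = 0.22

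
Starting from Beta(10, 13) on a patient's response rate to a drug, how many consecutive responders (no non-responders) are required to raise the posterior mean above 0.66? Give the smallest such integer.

k = 16

After k responders and 0 non-responders the posterior is Beta(10+k, 13), with mean (10+k)/(10+13+k).
Set (10+k)/(23+k) > 0.66 and solve: k > (0.66·23 − 10)/(1 − 0.66) = 15.235.
The smallest integer exceeding 15.235 is 16, and checking k=16: (26)/(39) = 0.6667 > 0.66.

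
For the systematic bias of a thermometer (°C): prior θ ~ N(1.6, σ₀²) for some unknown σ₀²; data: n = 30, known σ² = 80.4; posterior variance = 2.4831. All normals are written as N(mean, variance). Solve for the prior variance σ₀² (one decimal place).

σ₀² = 33.8

Posterior precision equals prior precision plus data precision: 1/σ_n² = 1/σ₀² + n/σ².
So 1/σ₀² = 1/2.4831 − 30/80.4 = 0.402722 − 0.373134 = 0.029588.
Hence σ₀² = 1/0.029588 ≈ 33.8.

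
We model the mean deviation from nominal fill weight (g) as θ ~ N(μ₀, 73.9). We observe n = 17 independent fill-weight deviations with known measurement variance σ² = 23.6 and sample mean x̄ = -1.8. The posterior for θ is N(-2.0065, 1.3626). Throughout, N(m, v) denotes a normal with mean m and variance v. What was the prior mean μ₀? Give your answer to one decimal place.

μ₀ = -13.0

The posterior mean is a precision-weighted average: μ_n = (τ₀μ₀ + τ_data·x̄)/(τ₀+τ_data), with τ₀=1/σ₀² and τ_data=n/σ².
Here τ₀ = 1/73.9 = 0.013532 and τ_data = 17/23.6 = 0.720339, so τ_n = 0.733871.
Rearranging for μ₀: μ₀ = (μ_n·τ_n − τ_data·x̄)/τ₀ = (-2.0065·0.733871 − 0.720339·-1.8) / 0.013532 = -0.175902/0.013532 ≈ -13.0.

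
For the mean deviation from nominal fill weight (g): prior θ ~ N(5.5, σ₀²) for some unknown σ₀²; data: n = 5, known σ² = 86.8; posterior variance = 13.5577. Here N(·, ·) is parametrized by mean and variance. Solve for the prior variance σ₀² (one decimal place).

σ₀² = 61.9

Posterior precision equals prior precision plus data precision: 1/σ_n² = 1/σ₀² + n/σ².
So 1/σ₀² = 1/13.5577 − 5/86.8 = 0.073759 − 0.057604 = 0.016155.
Hence σ₀² = 1/0.016155 ≈ 61.9.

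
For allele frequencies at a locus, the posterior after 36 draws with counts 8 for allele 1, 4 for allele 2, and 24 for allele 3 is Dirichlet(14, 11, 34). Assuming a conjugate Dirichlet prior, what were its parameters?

Dirichlet(6, 7, 10)

For a Dirichlet(α) prior with multinomial counts c, the posterior is Dirichlet(α + c) componentwise.
Subtract each count from the matching posterior parameter: 14−8=6, 11−4=7, 34−24=10.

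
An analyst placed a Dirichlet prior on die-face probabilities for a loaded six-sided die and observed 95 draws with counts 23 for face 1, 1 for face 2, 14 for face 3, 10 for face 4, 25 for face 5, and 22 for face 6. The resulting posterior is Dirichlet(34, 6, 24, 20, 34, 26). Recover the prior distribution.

Dirichlet(11, 5, 10, 10, 9, 4)

For a Dirichlet(α) prior with multinomial counts c, the posterior is Dirichlet(α + c) componentwise.
Subtract each count from the matching posterior parameter: 34−23=11, 6−1=5, 24−14=10, 20−10=10, 34−25=9, 26−22=4.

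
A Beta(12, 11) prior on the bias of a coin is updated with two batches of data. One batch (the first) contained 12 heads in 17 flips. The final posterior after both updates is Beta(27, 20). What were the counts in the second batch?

3 heads and 4 tails

Because Beta–binomial updating is additive in the counts, the combined data contributed (α_post−α_prior, β_post−β_prior) successes and failures.
Total across both batches: 27−12=15 heads, 20−11=9 tails.
Subtract the first batch: 15−12=3 heads and 9−5=4 tails.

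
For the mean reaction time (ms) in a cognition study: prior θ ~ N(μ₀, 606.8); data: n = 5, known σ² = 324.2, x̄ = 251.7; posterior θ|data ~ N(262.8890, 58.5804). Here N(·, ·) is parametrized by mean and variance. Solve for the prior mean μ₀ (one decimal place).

μ₀ = 367.6

With known observation variance, the Normal–Normal posterior has precision τ_n = τ₀ + n/σ² and mean μ_n = (τ₀μ₀ + (n/σ²)x̄)/τ_n.
Here τ₀ = 1/606.8 = 0.001648 and τ_data = 5/324.2 = 0.015423, so τ_n = 0.017071.
Rearranging for μ₀: μ₀ = (μ_n·τ_n − τ_data·x̄)/τ₀ = (262.8890·0.017071 − 0.015423·251.7) / 0.001648 = 0.605809/0.001648 ≈ 367.6.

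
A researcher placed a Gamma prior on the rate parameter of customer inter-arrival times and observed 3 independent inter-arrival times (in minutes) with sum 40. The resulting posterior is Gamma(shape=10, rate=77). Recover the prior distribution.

Gamma(shape=7, rate=37)

For an exponential likelihood with a Gamma(α, β) prior on the rate, n observations with total T give posterior Gamma(α+n, β+T).
So α = 10 − 3 = 7 and β = 77 − 40 = 37.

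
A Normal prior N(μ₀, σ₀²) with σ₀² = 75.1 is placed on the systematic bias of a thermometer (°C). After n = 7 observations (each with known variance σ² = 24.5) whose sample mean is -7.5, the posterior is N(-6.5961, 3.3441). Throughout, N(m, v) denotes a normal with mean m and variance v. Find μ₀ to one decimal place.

μ₀ = 12.8

With known observation variance, the Normal–Normal posterior has precision τ_n = τ₀ + n/σ² and mean μ_n = (τ₀μ₀ + (n/σ²)x̄)/τ_n.
Here τ₀ = 1/75.1 = 0.013316 and τ_data = 7/24.5 = 0.285714, so τ_n = 0.299030.
Rearranging for μ₀: μ₀ = (μ_n·τ_n − τ_data·x̄)/τ₀ = (-6.5961·0.299030 − 0.285714·-7.5) / 0.013316 = 0.170423/0.013316 ≈ 12.8.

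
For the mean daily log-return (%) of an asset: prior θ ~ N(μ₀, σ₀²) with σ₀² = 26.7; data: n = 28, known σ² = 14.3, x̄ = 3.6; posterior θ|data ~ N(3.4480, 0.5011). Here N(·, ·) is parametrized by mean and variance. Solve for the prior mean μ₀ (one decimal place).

The posterior mean is a precision-weighted average: μ_n = (τ₀μ₀ + τ_data·x̄)/(τ₀+τ_data), with τ₀=1/σ₀² and τ_data=n/σ².
Here τ₀ = 1/26.7 = 0.037453 and τ_data = 28/14.3 = 1.958042, so τ_n = 1.995495.
Rearranging for μ₀: μ₀ = (μ_n·τ_n − τ_data·x̄)/τ₀ = (3.4480·1.995495 − 1.958042·3.6) / 0.037453 = -0.168484/0.037453 ≈ -4.5.

μ₀ = -4.5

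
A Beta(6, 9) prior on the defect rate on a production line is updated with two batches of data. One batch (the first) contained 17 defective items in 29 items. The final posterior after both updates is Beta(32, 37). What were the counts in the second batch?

Because Beta–binomial updating is additive in the counts, the combined data contributed (α_post−α_prior, β_post−β_prior) successes and failures.
Total across both batches: 32−6=26 defective items, 37−9=28 good items.
Subtract the first batch: 26−17=9 defective items and 28−12=16 good items.

9 defective items and 16 good items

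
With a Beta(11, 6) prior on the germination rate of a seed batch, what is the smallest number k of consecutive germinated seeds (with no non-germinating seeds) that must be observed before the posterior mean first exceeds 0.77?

k = 10

After k germinated seeds and 0 non-germinating seeds the posterior is Beta(11+k, 6), with mean (11+k)/(11+6+k).
Set (11+k)/(17+k) > 0.77 and solve: k > (0.77·17 − 11)/(1 − 0.77) = 9.087.
The smallest integer exceeding 9.087 is 10.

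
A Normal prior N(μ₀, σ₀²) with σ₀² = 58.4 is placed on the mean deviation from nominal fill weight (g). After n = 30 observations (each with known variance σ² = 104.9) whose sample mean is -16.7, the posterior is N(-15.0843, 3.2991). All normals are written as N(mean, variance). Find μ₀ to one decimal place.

μ₀ = 11.9

The posterior mean is a precision-weighted average: μ_n = (τ₀μ₀ + τ_data·x̄)/(τ₀+τ_data), with τ₀=1/σ₀² and τ_data=n/σ².
Here τ₀ = 1/58.4 = 0.017123 and τ_data = 30/104.9 = 0.285987, so τ_n = 0.303110.
Rearranging for μ₀: μ₀ = (μ_n·τ_n − τ_data·x̄)/τ₀ = (-15.0843·0.303110 − 0.285987·-16.7) / 0.017123 = 0.203781/0.017123 ≈ 11.9.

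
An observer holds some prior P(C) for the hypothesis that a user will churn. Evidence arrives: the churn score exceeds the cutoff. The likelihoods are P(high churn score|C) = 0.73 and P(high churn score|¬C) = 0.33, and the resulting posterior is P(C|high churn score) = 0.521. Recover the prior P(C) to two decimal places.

P(C) = 0.33

In odds form, posterior odds = prior odds × likelihood ratio, so prior odds = posterior odds ÷ LR.
Posterior odds = 0.521/(1−0.521) = 1.0877. LR = 0.73/0.33 = 2.2121.
Prior odds = 1.0877/2.2121 = 0.4917, so P(C) = 0.4917/(1+0.4917) ≈ 0.33.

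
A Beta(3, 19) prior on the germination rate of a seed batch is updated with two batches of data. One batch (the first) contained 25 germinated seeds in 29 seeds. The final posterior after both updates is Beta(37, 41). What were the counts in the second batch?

9 germinated seeds and 18 non-germinating seeds

Because Beta–binomial updating is additive in the counts, the combined data contributed (α_post−α_prior, β_post−β_prior) successes and failures.
Total across both batches: 37−3=34 germinated seeds, 41−19=22 non-germinating seeds.
Subtract the first batch: 34−25=9 germinated seeds and 22−4=18 non-germinating seeds.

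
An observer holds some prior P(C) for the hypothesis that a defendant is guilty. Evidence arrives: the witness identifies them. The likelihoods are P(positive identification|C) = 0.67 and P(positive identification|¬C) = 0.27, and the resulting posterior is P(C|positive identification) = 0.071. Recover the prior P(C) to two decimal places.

P(C) = 0.03

In odds form, posterior odds = prior odds × likelihood ratio, so prior odds = posterior odds ÷ LR.
Posterior odds = 0.071/(1−0.071) = 0.0764. LR = 0.67/0.27 = 2.4815.
Prior odds = 0.0764/2.4815 = 0.0308, so P(C) = 0.0308/(1+0.0308) ≈ 0.03.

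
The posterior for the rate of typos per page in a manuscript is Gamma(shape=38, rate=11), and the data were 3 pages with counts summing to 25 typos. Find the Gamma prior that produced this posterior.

Gamma(shape=13, rate=8)

A Gamma(α, β) prior (rate parametrization) on a Poisson rate with n observations summing to S gives posterior Gamma(α+S, β+n).
So α = 38 − 25 = 13 and β = 11 − 3 = 8.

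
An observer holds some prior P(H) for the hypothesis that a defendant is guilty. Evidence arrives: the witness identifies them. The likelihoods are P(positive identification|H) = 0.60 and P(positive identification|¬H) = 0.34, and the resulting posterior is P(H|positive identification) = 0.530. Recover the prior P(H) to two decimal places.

Bayes' rule in odds form gives O(H|E) = O(H)·[P(E|H)/P(E|¬H)], hence O(H) = O(H|E)/LR.
Posterior odds = 0.530/(1−0.530) = 1.1277. LR = 0.60/0.34 = 1.7647.
Prior odds = 1.1277/1.7647 = 0.6390, so P(H) = 0.6390/(1+0.6390) ≈ 0.39.

P(H) = 0.39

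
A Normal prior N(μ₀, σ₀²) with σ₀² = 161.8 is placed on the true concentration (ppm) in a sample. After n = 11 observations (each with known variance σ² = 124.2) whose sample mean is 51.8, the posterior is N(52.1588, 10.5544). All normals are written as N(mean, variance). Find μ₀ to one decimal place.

The posterior mean is a precision-weighted average: μ_n = (τ₀μ₀ + τ_data·x̄)/(τ₀+τ_data), with τ₀=1/σ₀² and τ_data=n/σ².
Here τ₀ = 1/161.8 = 0.006180 and τ_data = 11/124.2 = 0.088567, so τ_n = 0.094747.
Rearranging for μ₀: μ₀ = (μ_n·τ_n − τ_data·x̄)/τ₀ = (52.1588·0.094747 − 0.088567·51.8) / 0.006180 = 0.354119/0.006180 ≈ 57.3.

μ₀ = 57.3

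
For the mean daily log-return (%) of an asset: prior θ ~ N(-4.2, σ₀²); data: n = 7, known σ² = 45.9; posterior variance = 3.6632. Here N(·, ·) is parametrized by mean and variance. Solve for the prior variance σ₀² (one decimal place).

Posterior precision equals prior precision plus data precision: 1/σ_n² = 1/σ₀² + n/σ².
So 1/σ₀² = 1/3.6632 − 7/45.9 = 0.272985 − 0.152505 = 0.120480.
Hence σ₀² = 1/0.120480 ≈ 8.3.

σ₀² = 8.3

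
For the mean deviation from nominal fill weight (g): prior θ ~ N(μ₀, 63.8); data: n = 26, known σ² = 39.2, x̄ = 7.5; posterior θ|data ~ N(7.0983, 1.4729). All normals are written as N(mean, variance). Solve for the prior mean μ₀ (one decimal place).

μ₀ = -9.9

The posterior mean is a precision-weighted average: μ_n = (τ₀μ₀ + τ_data·x̄)/(τ₀+τ_data), with τ₀=1/σ₀² and τ_data=n/σ².
Here τ₀ = 1/63.8 = 0.015674 and τ_data = 26/39.2 = 0.663265, so τ_n = 0.678939.
Rearranging for μ₀: μ₀ = (μ_n·τ_n − τ_data·x̄)/τ₀ = (7.0983·0.678939 − 0.663265·7.5) / 0.015674 = -0.155175/0.015674 ≈ -9.9.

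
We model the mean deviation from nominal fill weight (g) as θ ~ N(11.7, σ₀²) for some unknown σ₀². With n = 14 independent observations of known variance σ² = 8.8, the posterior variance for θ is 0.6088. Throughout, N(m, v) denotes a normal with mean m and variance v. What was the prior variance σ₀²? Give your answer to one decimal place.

Posterior precision equals prior precision plus data precision: 1/σ_n² = 1/σ₀² + n/σ².
So 1/σ₀² = 1/0.6088 − 14/8.8 = 1.642576 − 1.590909 = 0.051667.
Hence σ₀² = 1/0.051667 ≈ 19.4.

σ₀² = 19.4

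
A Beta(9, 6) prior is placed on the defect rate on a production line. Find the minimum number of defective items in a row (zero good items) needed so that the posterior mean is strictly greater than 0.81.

k = 17

After k defective items and 0 good items the posterior is Beta(9+k, 6), with mean (9+k)/(9+6+k).
Set (9+k)/(15+k) > 0.81 and solve: k > (0.81·15 − 9)/(1 − 0.81) = 16.579.
The smallest integer exceeding 16.579 is 17.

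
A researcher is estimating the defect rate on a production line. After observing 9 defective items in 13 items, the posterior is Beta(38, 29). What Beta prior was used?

Beta(29, 25)

Beta is conjugate to the binomial likelihood: posterior = Beta(a+s, b+f).
Subtract the data counts: 38−9=29, 29−4=25.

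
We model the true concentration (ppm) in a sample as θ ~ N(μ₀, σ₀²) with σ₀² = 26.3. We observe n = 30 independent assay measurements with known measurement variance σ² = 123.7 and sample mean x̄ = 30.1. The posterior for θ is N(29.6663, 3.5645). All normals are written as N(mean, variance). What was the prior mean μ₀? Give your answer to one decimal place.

μ₀ = 26.9

The posterior mean is a precision-weighted average: μ_n = (τ₀μ₀ + τ_data·x̄)/(τ₀+τ_data), with τ₀=1/σ₀² and τ_data=n/σ².
Here τ₀ = 1/26.3 = 0.038023 and τ_data = 30/123.7 = 0.242522, so τ_n = 0.280545.
Rearranging for μ₀: μ₀ = (μ_n·τ_n − τ_data·x̄)/τ₀ = (29.6663·0.280545 − 0.242522·30.1) / 0.038023 = 1.022820/0.038023 ≈ 26.9.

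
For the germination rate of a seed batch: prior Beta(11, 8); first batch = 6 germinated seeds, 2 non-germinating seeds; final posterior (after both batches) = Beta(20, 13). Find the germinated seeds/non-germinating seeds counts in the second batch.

3 germinated seeds and 3 non-germinating seeds

Because Beta–binomial updating is additive in the counts, the combined data contributed (α_post−α_prior, β_post−β_prior) successes and failures.
Total across both batches: 20−11=9 germinated seeds, 13−8=5 non-germinating seeds.
Subtract the first batch: 9−6=3 germinated seeds and 5−2=3 non-germinating seeds.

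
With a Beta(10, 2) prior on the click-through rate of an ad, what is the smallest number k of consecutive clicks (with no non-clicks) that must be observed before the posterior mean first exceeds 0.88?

After k clicks and 0 non-clicks the posterior is Beta(10+k, 2), with mean (10+k)/(10+2+k).
Set (10+k)/(12+k) > 0.88 and solve: k > (0.88·12 − 10)/(1 − 0.88) = 4.667.
The smallest integer exceeding 4.667 is 5.

k = 5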